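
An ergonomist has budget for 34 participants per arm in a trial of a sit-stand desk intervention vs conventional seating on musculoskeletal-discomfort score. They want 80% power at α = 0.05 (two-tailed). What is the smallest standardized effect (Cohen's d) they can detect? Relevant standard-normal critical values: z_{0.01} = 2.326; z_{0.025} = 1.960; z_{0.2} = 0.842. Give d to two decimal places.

d_min ≈ 0.68

For two independent groups of n = 34 each: d_min = (z_{α/2} + z_β)·√(2/n).
z-sum = 1.960 + 0.842 = 2.802.
d_min = 2.802 × √(2/34) = 2.802 × 0.2425 = 0.680.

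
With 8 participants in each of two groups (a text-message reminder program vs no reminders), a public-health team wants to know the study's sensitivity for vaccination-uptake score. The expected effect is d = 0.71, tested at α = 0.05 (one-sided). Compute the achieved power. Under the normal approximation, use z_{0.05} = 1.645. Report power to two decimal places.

For two equal groups, power = Φ(d·√(n/2) − z_{α}).
d·√(n/2) = 0.71 × √(8/2) = 0.71 × 2.000 = 1.420.
z_β = 1.420 − 1.645 = -0.225.
Power = Φ(-0.225) = 0.411.

power ≈ 0.41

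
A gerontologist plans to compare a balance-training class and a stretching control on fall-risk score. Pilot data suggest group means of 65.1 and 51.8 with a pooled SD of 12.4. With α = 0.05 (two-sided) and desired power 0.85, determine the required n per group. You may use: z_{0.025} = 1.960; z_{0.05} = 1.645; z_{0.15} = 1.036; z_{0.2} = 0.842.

n = 16 per group

Cohen's d = |M₁ − M₂| / SD_pooled = |65.1 − 51.8| / 12.4 = 13.3 / 12.4 = 1.073.
For two independent groups with equal n: n = 2·((z_{α/2} + z_β) / d)².
z_{α/2} + z_β = 1.960 + 1.036 = 2.996.
n = 2 × (2.996 / 1.073)² = 2 × 2.792² = 2 × 7.80 = 15.6.
Round up to the next whole participant.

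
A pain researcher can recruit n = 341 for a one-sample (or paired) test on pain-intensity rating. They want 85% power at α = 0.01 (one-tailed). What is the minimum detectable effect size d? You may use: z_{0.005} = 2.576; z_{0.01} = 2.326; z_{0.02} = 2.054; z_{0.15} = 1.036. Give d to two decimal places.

For a single sample (or paired design) of n = 341: d_min = (z_{α} + z_β)/√n.
z-sum = 2.326 + 1.036 = 3.362.
d_min = 3.362 / √341 = 3.362 / 18.466 = 0.182.

d_min ≈ 0.18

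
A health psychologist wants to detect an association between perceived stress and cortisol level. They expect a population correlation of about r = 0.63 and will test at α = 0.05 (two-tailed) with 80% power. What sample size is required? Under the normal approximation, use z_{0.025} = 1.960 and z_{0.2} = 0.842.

Fisher's z: C = ½·ln((1+r)/(1−r)) = ½·ln(4.4054) = 0.7414.
n = ((z_{α/2} + z_β)/C)² + 3.
(1.960 + 0.842) / 0.7414 = 2.802 / 0.7414 = 3.779.
n = 3.779² + 3 = 14.28 + 3 = 17.3.
Round up.

n = 18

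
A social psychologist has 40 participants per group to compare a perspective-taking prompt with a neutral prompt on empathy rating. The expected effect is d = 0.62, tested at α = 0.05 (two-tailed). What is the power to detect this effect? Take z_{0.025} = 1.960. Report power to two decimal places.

For two equal groups, power = Φ(d·√(n/2) − z_{α/2}).
d·√(n/2) = 0.62 × √(40/2) = 0.62 × 4.472 = 2.773.
z_β = 2.773 − 1.960 = 0.813.
Power = Φ(0.813) = 0.792.

power ≈ 0.79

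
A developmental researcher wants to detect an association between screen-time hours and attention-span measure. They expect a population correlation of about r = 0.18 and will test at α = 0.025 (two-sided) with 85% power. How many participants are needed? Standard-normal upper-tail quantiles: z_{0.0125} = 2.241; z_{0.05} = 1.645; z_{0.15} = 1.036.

n = 328

Fisher's z: C = ½·ln((1+r)/(1−r)) = ½·ln(1.4390) = 0.1820.
n = ((z_{α/2} + z_β)/C)² + 3.
(2.241 + 1.036) / 0.1820 = 3.277 / 0.1820 = 18.005.
n = 18.005² + 3 = 324.20 + 3 = 327.2.
Round up.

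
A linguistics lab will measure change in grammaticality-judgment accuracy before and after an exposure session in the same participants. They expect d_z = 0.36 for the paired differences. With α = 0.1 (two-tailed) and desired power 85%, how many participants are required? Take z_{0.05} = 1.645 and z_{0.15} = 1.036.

For a paired (one-sample on differences) test: n = ((z_{α/2} + z_β) / d)².
z_{α/2} + z_β = 1.645 + 1.036 = 2.681.
n = (2.681 / 0.36)² = 7.447² = 55.46.
Round up.

n = 56 pairs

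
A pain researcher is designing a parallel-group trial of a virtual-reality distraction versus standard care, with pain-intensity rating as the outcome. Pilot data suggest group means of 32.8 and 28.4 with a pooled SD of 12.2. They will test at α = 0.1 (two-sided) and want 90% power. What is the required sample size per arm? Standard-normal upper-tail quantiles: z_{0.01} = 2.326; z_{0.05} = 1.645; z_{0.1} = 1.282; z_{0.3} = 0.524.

n = 132 per group

Cohen's d = |M₁ − M₂| / SD_pooled = |32.8 − 28.4| / 12.2 = 4.4 / 12.2 = 0.361.
For two independent groups with equal n: n = 2·((z_{α/2} + z_β) / d)².
z_{α/2} + z_β = 1.645 + 1.282 = 2.927.
n = 2 × (2.927 / 0.361)² = 2 × 8.108² = 2 × 65.74 = 131.5.
Round up to the next whole participant.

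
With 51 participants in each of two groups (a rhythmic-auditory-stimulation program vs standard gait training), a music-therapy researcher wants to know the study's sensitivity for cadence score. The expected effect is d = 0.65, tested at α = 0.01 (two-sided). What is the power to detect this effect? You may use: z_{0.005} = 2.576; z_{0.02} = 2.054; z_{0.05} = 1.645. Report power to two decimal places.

For two equal groups, power = Φ(d·√(n/2) − z_{α/2}).
d·√(n/2) = 0.65 × √(51/2) = 0.65 × 5.050 = 3.282.
z_β = 3.282 − 2.576 = 0.706.
Power = Φ(0.706) = 0.760.

power ≈ 0.76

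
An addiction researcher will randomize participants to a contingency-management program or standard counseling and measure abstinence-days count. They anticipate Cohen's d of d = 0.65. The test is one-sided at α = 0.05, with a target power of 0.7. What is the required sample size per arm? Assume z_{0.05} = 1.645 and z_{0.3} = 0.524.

For two independent groups with equal n: n = 2·((z_{α} + z_β) / d)².
z_{α} + z_β = 1.645 + 0.524 = 2.169.
n = 2 × (2.169 / 0.65)² = 2 × 3.337² = 2 × 11.14 = 22.3.
Round up to the next whole participant.

n = 23 per group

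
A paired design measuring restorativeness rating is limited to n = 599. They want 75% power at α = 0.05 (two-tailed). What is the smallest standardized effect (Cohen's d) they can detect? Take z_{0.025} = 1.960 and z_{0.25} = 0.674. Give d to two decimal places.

For a single sample (or paired design) of n = 599: d_min = (z_{α/2} + z_β)/√n.
z-sum = 1.960 + 0.674 = 2.634.
d_min = 2.634 / √599 = 2.634 / 24.474 = 0.108.

d_min ≈ 0.11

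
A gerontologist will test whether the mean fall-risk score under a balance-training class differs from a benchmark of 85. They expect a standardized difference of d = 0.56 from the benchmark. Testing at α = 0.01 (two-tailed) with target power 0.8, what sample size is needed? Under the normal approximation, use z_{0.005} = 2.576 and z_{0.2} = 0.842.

n = 38

For a one-sample test: n = ((z_{α/2} + z_β) / d)².
z_{α/2} + z_β = 2.576 + 0.842 = 3.418.
n = (3.418 / 0.56)² = 6.104² = 37.25.
Round up.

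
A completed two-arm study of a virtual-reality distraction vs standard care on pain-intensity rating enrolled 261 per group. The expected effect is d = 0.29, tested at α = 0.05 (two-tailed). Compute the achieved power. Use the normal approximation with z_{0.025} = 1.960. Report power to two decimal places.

For two equal groups, power = Φ(d·√(n/2) − z_{α/2}).
d·√(n/2) = 0.29 × √(261/2) = 0.29 × 11.424 = 3.313.
z_β = 3.313 − 1.960 = 1.353.
Power = Φ(1.353) = 0.912.

power ≈ 0.91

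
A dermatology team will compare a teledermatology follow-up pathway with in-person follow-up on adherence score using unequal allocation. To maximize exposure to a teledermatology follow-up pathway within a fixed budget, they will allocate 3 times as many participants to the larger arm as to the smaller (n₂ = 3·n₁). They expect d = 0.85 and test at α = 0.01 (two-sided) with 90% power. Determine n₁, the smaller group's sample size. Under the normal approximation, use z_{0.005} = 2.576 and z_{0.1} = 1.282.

With allocation ratio k = n₂/n₁ = 3, Var(x̄₁−x̄₂) = σ²(1/n₁ + 1/(k·n₁)) = σ²·(k+1)/(k·n₁).
So n₁ = (1 + 1/k)·((z_{α/2} + z_β)/d)² = 1.333 × (3.858/0.85)².
n₁ = 1.333 × 20.60 = 27.5.
Round up: n₁ = 28, giving n₂ = 3 × 28 = 84.

n₁ = 28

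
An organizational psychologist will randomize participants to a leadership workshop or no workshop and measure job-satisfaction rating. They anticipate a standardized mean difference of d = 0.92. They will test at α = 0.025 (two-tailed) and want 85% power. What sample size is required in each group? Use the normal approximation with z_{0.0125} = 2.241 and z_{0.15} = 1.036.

n = 26 per group

For two independent groups with equal n: n = 2·((z_{α/2} + z_β) / d)².
z_{α/2} + z_β = 2.241 + 1.036 = 3.277.
n = 2 × (3.277 / 0.92)² = 2 × 3.562² = 2 × 12.69 = 25.4.
Round up to the next whole participant.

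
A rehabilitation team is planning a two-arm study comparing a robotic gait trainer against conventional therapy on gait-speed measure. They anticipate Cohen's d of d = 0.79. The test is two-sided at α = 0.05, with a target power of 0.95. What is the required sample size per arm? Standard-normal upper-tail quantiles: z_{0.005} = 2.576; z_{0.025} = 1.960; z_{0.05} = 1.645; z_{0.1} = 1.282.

n = 42 per group

For two independent groups with equal n: n = 2·((z_{α/2} + z_β) / d)².
z_{α/2} + z_β = 1.960 + 1.645 = 3.605.
n = 2 × (3.605 / 0.79)² = 2 × 4.563² = 2 × 20.82 = 41.6.
Round up to the next whole participant.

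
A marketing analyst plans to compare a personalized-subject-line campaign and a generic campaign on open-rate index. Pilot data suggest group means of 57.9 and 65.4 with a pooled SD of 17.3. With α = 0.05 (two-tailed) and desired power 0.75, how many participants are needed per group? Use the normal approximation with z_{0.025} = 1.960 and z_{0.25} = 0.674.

n = 74 per group

Cohen's d = |M₁ − M₂| / SD_pooled = |57.9 − 65.4| / 17.3 = 7.5 / 17.3 = 0.434.
For two independent groups with equal n: n = 2·((z_{α/2} + z_β) / d)².
z_{α/2} + z_β = 1.960 + 0.674 = 2.634.
n = 2 × (2.634 / 0.434)² = 2 × 6.069² = 2 × 36.83 = 73.7.
Round up to the next whole participant.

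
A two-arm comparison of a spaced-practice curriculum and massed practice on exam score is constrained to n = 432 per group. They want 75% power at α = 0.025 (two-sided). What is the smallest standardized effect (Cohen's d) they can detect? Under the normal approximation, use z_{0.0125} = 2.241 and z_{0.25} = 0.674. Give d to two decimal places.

d_min ≈ 0.20

For two independent groups of n = 432 each: d_min = (z_{α/2} + z_β)·√(2/n).
z-sum = 2.241 + 0.674 = 2.915.
d_min = 2.915 × √(2/432) = 2.915 × 0.0680 = 0.198.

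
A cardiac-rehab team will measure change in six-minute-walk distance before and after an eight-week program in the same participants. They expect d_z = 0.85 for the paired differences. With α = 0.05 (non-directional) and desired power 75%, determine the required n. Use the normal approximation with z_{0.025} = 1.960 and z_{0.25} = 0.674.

n = 10 pairs

For a paired (one-sample on differences) test: n = ((z_{α/2} + z_β) / d)².
z_{α/2} + z_β = 1.960 + 0.674 = 2.634.
n = (2.634 / 0.85)² = 3.099² = 9.60.
Round up.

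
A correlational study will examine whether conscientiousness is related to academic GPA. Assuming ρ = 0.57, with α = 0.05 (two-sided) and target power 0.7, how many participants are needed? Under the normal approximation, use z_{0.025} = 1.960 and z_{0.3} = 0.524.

n = 18

Fisher's z: C = ½·ln((1+r)/(1−r)) = ½·ln(3.6512) = 0.6475.
n = ((z_{α/2} + z_β)/C)² + 3.
(1.960 + 0.524) / 0.6475 = 2.484 / 0.6475 = 3.836.
n = 3.836² + 3 = 14.72 + 3 = 17.7.
Round up.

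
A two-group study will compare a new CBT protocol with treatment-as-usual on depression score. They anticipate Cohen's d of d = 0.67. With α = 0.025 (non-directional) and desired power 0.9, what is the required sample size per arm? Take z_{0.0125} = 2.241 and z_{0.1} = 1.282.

For two independent groups with equal n: n = 2·((z_{α/2} + z_β) / d)².
z_{α/2} + z_β = 2.241 + 1.282 = 3.523.
n = 2 × (3.523 / 0.67)² = 2 × 5.258² = 2 × 27.65 = 55.3.
Round up to the next whole participant.

n = 56 per group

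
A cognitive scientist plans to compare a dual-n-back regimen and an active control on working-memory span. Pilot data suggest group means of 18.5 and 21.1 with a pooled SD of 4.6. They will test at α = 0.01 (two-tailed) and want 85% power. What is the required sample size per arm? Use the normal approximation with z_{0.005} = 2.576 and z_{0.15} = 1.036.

n = 82 per group

Cohen's d = |M₁ − M₂| / SD_pooled = |18.5 − 21.1| / 4.6 = 2.6 / 4.6 = 0.565.
For two independent groups with equal n: n = 2·((z_{α/2} + z_β) / d)².
z_{α/2} + z_β = 2.576 + 1.036 = 3.612.
n = 2 × (3.612 / 0.565)² = 2 × 6.393² = 2 × 40.87 = 81.7.
Round up to the next whole participant.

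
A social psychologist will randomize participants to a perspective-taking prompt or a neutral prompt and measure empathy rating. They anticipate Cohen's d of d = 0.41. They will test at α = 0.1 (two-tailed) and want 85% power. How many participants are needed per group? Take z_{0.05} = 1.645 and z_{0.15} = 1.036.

n = 86 per group

For two independent groups with equal n: n = 2·((z_{α/2} + z_β) / d)².
z_{α/2} + z_β = 1.645 + 1.036 = 2.681.
n = 2 × (2.681 / 0.41)² = 2 × 6.539² = 2 × 42.76 = 85.5.
Round up to the next whole participant.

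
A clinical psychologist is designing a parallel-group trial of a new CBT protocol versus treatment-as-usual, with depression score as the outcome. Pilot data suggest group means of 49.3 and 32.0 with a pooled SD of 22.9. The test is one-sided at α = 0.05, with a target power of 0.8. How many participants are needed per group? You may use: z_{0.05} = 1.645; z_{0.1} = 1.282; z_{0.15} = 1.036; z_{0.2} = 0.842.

n = 22 per group

Cohen's d = |M₁ − M₂| / SD_pooled = |49.3 − 32.0| / 22.9 = 17.3 / 22.9 = 0.755.
For two independent groups with equal n: n = 2·((z_{α} + z_β) / d)².
z_{α} + z_β = 1.645 + 0.842 = 2.487.
n = 2 × (2.487 / 0.755)² = 2 × 3.294² = 2 × 10.85 = 21.7.
Round up to the next whole participant.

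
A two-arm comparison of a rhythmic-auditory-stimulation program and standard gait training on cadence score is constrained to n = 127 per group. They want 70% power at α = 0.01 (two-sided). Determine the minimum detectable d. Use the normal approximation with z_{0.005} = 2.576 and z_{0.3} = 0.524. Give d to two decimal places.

d_min ≈ 0.39

For two independent groups of n = 127 each: d_min = (z_{α/2} + z_β)·√(2/n).
z-sum = 2.576 + 0.524 = 3.100.
d_min = 3.100 × √(2/127) = 3.100 × 0.1255 = 0.389.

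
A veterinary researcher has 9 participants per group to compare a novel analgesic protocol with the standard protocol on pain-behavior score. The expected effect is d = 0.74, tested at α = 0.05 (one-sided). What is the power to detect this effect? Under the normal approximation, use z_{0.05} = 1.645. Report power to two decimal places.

power ≈ 0.47

For two equal groups, power = Φ(d·√(n/2) − z_{α}).
d·√(n/2) = 0.74 × √(9/2) = 0.74 × 2.121 = 1.570.
z_β = 1.570 − 1.645 = -0.075.
Power = Φ(-0.075) = 0.470.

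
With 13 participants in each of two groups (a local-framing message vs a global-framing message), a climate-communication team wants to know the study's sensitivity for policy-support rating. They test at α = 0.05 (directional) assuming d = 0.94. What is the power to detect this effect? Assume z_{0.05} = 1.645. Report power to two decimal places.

For two equal groups, power = Φ(d·√(n/2) − z_{α}).
d·√(n/2) = 0.94 × √(13/2) = 0.94 × 2.550 = 2.397.
z_β = 2.397 − 1.645 = 0.752.
Power = Φ(0.752) = 0.774.

power ≈ 0.77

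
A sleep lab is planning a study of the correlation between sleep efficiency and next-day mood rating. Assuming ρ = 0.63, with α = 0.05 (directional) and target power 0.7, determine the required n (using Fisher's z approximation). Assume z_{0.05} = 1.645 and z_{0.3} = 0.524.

n = 12

Fisher's z: C = ½·ln((1+r)/(1−r)) = ½·ln(4.4054) = 0.7414.
n = ((z_{α} + z_β)/C)² + 3.
(1.645 + 0.524) / 0.7414 = 2.169 / 0.7414 = 2.926.
n = 2.926² + 3 = 8.56 + 3 = 11.6.
Round up.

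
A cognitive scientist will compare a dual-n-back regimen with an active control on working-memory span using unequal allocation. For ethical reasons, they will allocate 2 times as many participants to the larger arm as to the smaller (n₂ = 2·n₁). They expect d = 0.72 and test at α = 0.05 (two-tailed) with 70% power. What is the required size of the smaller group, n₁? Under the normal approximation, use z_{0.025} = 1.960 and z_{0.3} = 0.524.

n₁ = 18

With allocation ratio k = n₂/n₁ = 2, Var(x̄₁−x̄₂) = σ²(1/n₁ + 1/(k·n₁)) = σ²·(k+1)/(k·n₁).
So n₁ = (1 + 1/k)·((z_{α/2} + z_β)/d)² = 1.500 × (2.484/0.72)².
n₁ = 1.500 × 11.90 = 17.9.
Round up: n₁ = 18, giving n₂ = 2 × 18 = 36.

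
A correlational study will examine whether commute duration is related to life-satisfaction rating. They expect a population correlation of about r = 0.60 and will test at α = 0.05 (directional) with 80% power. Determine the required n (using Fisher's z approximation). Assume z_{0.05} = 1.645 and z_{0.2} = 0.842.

Fisher's z: C = ½·ln((1+r)/(1−r)) = ½·ln(4.0000) = 0.6931.
n = ((z_{α} + z_β)/C)² + 3.
(1.645 + 0.842) / 0.6931 = 2.487 / 0.6931 = 3.588.
n = 3.588² + 3 = 12.88 + 3 = 15.9.
Round up.

n = 16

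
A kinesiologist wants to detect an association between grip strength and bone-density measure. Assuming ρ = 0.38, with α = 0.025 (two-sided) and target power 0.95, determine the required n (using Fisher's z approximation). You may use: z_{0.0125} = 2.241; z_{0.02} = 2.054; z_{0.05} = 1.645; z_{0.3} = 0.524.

Fisher's z: C = ½·ln((1+r)/(1−r)) = ½·ln(2.2258) = 0.4001.
n = ((z_{α/2} + z_β)/C)² + 3.
(2.241 + 1.645) / 0.4001 = 3.886 / 0.4001 = 9.713.
n = 9.713² + 3 = 94.33 + 3 = 97.3.
Round up.

n = 98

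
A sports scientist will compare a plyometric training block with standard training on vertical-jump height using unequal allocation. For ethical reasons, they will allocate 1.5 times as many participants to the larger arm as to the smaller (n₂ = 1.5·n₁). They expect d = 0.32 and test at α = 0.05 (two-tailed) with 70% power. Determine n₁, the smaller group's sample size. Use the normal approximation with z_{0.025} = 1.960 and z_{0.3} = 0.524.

n₁ = 101

With allocation ratio k = n₂/n₁ = 1.5, Var(x̄₁−x̄₂) = σ²(1/n₁ + 1/(k·n₁)) = σ²·(k+1)/(k·n₁).
So n₁ = (1 + 1/k)·((z_{α/2} + z_β)/d)² = 1.667 × (2.484/0.32)².
n₁ = 1.667 × 60.26 = 100.4.
Round up: n₁ = 101, giving n₂ = ⌈1.5 × 101⌉ = ⌈151.5⌉ = 152.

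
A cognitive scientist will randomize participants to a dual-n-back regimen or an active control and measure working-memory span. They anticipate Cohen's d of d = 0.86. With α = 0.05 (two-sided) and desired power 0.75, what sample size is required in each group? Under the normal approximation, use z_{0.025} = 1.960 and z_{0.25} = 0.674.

n = 19 per group

For two independent groups with equal n: n = 2·((z_{α/2} + z_β) / d)².
z_{α/2} + z_β = 1.960 + 0.674 = 2.634.
n = 2 × (2.634 / 0.86)² = 2 × 3.063² = 2 × 9.38 = 18.8.
Round up to the next whole participant.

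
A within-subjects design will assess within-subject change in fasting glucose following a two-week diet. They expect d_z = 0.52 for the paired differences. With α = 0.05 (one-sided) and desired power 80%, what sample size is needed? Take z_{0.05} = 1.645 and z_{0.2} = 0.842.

For a paired (one-sample on differences) test: n = ((z_{α} + z_β) / d)².
z_{α} + z_β = 1.645 + 0.842 = 2.487.
n = (2.487 / 0.52)² = 4.783² = 22.87.
Round up.

n = 23 pairs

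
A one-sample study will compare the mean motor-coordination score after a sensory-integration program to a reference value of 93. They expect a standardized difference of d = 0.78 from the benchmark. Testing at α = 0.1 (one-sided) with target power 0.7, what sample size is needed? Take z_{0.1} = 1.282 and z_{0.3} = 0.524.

n = 6

For a one-sample test: n = ((z_{α} + z_β) / d)².
z_{α} + z_β = 1.282 + 0.524 = 1.806.
n = (1.806 / 0.78)² = 2.315² = 5.36.
Round up.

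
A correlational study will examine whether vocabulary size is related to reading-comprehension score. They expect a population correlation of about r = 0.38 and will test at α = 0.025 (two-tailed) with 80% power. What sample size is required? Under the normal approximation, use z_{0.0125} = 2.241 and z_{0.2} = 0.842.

Fisher's z: C = ½·ln((1+r)/(1−r)) = ½·ln(2.2258) = 0.4001.
n = ((z_{α/2} + z_β)/C)² + 3.
(2.241 + 0.842) / 0.4001 = 3.083 / 0.4001 = 7.706.
n = 7.706² + 3 = 59.38 + 3 = 62.4.
Round up.

n = 63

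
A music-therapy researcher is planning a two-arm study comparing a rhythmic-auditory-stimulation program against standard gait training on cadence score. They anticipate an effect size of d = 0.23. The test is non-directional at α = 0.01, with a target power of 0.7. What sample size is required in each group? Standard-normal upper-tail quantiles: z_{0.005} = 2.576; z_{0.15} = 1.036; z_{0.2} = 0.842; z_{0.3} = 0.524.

n = 364 per group

For two independent groups with equal n: n = 2·((z_{α/2} + z_β) / d)².
z_{α/2} + z_β = 2.576 + 0.524 = 3.100.
n = 2 × (3.100 / 0.23)² = 2 × 13.478² = 2 × 181.66 = 363.3.
Round up to the next whole participant.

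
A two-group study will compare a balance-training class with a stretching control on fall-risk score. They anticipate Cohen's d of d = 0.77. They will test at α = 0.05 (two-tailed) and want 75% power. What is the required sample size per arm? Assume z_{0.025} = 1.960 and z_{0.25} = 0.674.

n = 24 per group

For two independent groups with equal n: n = 2·((z_{α/2} + z_β) / d)².
z_{α/2} + z_β = 1.960 + 0.674 = 2.634.
n = 2 × (2.634 / 0.77)² = 2 × 3.421² = 2 × 11.70 = 23.4.
Round up to the next whole participant.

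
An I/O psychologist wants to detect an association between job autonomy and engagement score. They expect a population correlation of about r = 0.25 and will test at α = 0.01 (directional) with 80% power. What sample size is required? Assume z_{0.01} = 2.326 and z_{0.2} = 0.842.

Fisher's z: C = ½·ln((1+r)/(1−r)) = ½·ln(1.6667) = 0.2554.
n = ((z_{α} + z_β)/C)² + 3.
(2.326 + 0.842) / 0.2554 = 3.168 / 0.2554 = 12.404.
n = 12.404² + 3 = 153.86 + 3 = 156.9.
Round up.

n = 157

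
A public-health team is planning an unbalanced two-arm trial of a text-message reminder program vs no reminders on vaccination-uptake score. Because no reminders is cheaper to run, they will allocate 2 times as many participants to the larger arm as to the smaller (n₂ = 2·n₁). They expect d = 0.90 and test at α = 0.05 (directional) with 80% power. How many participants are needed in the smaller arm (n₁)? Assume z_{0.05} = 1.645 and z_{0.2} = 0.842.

With allocation ratio k = n₂/n₁ = 2, Var(x̄₁−x̄₂) = σ²(1/n₁ + 1/(k·n₁)) = σ²·(k+1)/(k·n₁).
So n₁ = (1 + 1/k)·((z_{α} + z_β)/d)² = 1.500 × (2.487/0.90)².
n₁ = 1.500 × 7.64 = 11.5.
Round up: n₁ = 12, giving n₂ = 2 × 12 = 24.

n₁ = 12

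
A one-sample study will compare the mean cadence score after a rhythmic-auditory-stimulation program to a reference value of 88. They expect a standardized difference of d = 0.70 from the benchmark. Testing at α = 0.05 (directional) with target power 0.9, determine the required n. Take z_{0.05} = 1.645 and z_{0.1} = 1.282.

n = 18

For a one-sample test: n = ((z_{α} + z_β) / d)².
z_{α} + z_β = 1.645 + 1.282 = 2.927.
n = (2.927 / 0.70)² = 4.181² = 17.48.
Round up.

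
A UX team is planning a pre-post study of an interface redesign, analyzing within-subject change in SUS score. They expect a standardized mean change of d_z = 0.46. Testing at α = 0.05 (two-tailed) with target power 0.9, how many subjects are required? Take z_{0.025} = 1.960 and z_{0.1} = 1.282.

For a paired (one-sample on differences) test: n = ((z_{α/2} + z_β) / d)².
z_{α/2} + z_β = 1.960 + 1.282 = 3.242.
n = (3.242 / 0.46)² = 7.048² = 49.67.
Round up.

n = 50 pairs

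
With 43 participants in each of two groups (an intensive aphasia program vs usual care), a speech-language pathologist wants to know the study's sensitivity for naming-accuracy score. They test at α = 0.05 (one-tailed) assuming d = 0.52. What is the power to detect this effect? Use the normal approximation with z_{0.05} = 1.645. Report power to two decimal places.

power ≈ 0.78

For two equal groups, power = Φ(d·√(n/2) − z_{α}).
d·√(n/2) = 0.52 × √(43/2) = 0.52 × 4.637 = 2.411.
z_β = 2.411 − 1.645 = 0.766.
Power = Φ(0.766) = 0.778.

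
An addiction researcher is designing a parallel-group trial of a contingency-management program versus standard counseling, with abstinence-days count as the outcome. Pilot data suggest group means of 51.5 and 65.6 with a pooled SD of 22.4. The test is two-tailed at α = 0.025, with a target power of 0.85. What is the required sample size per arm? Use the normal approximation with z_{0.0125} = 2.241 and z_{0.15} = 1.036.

n = 55 per group

Cohen's d = |M₁ − M₂| / SD_pooled = |51.5 − 65.6| / 22.4 = 14.1 / 22.4 = 0.629.
For two independent groups with equal n: n = 2·((z_{α/2} + z_β) / d)².
z_{α/2} + z_β = 2.241 + 1.036 = 3.277.
n = 2 × (3.277 / 0.629)² = 2 × 5.210² = 2 × 27.14 = 54.3.
Round up to the next whole participant.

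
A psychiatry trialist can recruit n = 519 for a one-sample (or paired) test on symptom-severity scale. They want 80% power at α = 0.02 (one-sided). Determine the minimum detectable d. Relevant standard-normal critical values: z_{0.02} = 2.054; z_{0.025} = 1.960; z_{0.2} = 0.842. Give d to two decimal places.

For a single sample (or paired design) of n = 519: d_min = (z_{α} + z_β)/√n.
z-sum = 2.054 + 0.842 = 2.896.
d_min = 2.896 / √519 = 2.896 / 22.782 = 0.127.

d_min ≈ 0.13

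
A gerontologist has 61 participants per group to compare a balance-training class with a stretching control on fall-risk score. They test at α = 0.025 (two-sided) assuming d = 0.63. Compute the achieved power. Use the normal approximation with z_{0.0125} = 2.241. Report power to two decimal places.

power ≈ 0.89

For two equal groups, power = Φ(d·√(n/2) − z_{α/2}).
d·√(n/2) = 0.63 × √(61/2) = 0.63 × 5.523 = 3.479.
z_β = 3.479 − 2.241 = 1.238.
Power = Φ(1.238) = 0.892.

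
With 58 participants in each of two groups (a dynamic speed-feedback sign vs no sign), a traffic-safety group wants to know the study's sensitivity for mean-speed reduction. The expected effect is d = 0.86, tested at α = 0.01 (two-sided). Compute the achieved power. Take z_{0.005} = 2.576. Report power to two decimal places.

power ≈ 0.98

For two equal groups, power = Φ(d·√(n/2) − z_{α/2}).
d·√(n/2) = 0.86 × √(58/2) = 0.86 × 5.385 = 4.631.
z_β = 4.631 − 2.576 = 2.055.
Power = Φ(2.055) = 0.980.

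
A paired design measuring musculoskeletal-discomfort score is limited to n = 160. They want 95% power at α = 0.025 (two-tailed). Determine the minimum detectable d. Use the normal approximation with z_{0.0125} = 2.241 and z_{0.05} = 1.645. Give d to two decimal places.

d_min ≈ 0.31

For a single sample (or paired design) of n = 160: d_min = (z_{α/2} + z_β)/√n.
z-sum = 2.241 + 1.645 = 3.886.
d_min = 3.886 / √160 = 3.886 / 12.649 = 0.307.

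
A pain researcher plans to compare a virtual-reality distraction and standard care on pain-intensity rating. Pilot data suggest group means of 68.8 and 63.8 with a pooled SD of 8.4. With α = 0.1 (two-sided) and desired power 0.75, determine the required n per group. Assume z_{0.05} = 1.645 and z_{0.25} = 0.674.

n = 31 per group

Cohen's d = |M₁ − M₂| / SD_pooled = |68.8 − 63.8| / 8.4 = 5.0 / 8.4 = 0.595.
For two independent groups with equal n: n = 2·((z_{α/2} + z_β) / d)².
z_{α/2} + z_β = 1.645 + 0.674 = 2.319.
n = 2 × (2.319 / 0.595)² = 2 × 3.897² = 2 × 15.19 = 30.4.
Round up to the next whole participant.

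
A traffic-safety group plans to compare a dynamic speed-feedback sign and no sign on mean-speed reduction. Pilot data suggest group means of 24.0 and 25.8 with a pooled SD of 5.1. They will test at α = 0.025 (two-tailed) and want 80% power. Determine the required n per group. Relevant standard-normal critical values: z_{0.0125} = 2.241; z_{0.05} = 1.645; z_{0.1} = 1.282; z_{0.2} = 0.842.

n = 153 per group

Cohen's d = |M₁ − M₂| / SD_pooled = |24.0 − 25.8| / 5.1 = 1.8 / 5.1 = 0.353.
For two independent groups with equal n: n = 2·((z_{α/2} + z_β) / d)².
z_{α/2} + z_β = 2.241 + 0.842 = 3.083.
n = 2 × (3.083 / 0.353)² = 2 × 8.734² = 2 × 76.28 = 152.6.
Round up to the next whole participant.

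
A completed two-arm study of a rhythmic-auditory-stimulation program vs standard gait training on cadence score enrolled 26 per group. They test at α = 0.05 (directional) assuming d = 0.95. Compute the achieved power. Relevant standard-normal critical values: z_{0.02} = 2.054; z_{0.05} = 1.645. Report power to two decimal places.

power ≈ 0.96

For two equal groups, power = Φ(d·√(n/2) − z_{α}).
d·√(n/2) = 0.95 × √(26/2) = 0.95 × 3.606 = 3.425.
z_β = 3.425 − 1.645 = 1.780.
Power = Φ(1.780) = 0.962.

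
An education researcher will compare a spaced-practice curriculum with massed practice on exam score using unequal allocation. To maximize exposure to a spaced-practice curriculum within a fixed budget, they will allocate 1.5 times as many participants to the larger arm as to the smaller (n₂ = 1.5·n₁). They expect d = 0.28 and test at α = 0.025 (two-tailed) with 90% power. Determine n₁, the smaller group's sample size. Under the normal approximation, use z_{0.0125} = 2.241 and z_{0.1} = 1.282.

With allocation ratio k = n₂/n₁ = 1.5, Var(x̄₁−x̄₂) = σ²(1/n₁ + 1/(k·n₁)) = σ²·(k+1)/(k·n₁).
So n₁ = (1 + 1/k)·((z_{α/2} + z_β)/d)² = 1.667 × (3.523/0.28)².
n₁ = 1.667 × 158.31 = 263.9.
Round up: n₁ = 264, giving n₂ = 1.5 × 264 = 396.

n₁ = 264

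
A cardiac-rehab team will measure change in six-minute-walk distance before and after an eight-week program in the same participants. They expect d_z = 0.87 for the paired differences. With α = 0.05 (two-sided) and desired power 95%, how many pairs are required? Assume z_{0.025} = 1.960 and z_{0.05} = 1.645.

For a paired (one-sample on differences) test: n = ((z_{α/2} + z_β) / d)².
z_{α/2} + z_β = 1.960 + 1.645 = 3.605.
n = (3.605 / 0.87)² = 4.144² = 17.17.
Round up.

n = 18 pairs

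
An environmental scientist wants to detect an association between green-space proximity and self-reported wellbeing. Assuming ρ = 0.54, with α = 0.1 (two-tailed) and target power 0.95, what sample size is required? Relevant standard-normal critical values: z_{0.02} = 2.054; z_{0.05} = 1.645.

n = 33

Fisher's z: C = ½·ln((1+r)/(1−r)) = ½·ln(3.3478) = 0.6042.
n = ((z_{α/2} + z_β)/C)² + 3.
(1.645 + 1.645) / 0.6042 = 3.290 / 0.6042 = 5.445.
n = 5.445² + 3 = 29.65 + 3 = 32.7.
Round up.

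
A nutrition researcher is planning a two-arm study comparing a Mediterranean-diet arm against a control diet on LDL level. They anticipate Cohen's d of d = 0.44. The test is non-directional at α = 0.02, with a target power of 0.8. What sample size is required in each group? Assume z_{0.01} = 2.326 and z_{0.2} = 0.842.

For two independent groups with equal n: n = 2·((z_{α/2} + z_β) / d)².
z_{α/2} + z_β = 2.326 + 0.842 = 3.168.
n = 2 × (3.168 / 0.44)² = 2 × 7.200² = 2 × 51.84 = 103.7.
Round up to the next whole participant.

n = 104 per group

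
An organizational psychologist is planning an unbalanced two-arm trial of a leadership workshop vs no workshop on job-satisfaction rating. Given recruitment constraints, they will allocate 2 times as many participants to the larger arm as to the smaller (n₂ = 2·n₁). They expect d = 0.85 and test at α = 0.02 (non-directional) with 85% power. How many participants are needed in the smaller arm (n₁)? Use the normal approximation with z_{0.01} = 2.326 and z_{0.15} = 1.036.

n₁ = 24

With allocation ratio k = n₂/n₁ = 2, Var(x̄₁−x̄₂) = σ²(1/n₁ + 1/(k·n₁)) = σ²·(k+1)/(k·n₁).
So n₁ = (1 + 1/k)·((z_{α/2} + z_β)/d)² = 1.500 × (3.362/0.85)².
n₁ = 1.500 × 15.64 = 23.5.
Round up: n₁ = 24, giving n₂ = 2 × 24 = 48.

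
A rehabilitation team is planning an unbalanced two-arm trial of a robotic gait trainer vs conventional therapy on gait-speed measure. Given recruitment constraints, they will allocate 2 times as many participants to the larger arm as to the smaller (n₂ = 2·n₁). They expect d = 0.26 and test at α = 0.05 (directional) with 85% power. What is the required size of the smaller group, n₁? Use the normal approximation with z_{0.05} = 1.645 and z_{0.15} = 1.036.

n₁ = 160

With allocation ratio k = n₂/n₁ = 2, Var(x̄₁−x̄₂) = σ²(1/n₁ + 1/(k·n₁)) = σ²·(k+1)/(k·n₁).
So n₁ = (1 + 1/k)·((z_{α} + z_β)/d)² = 1.500 × (2.681/0.26)².
n₁ = 1.500 × 106.33 = 159.5.
Round up: n₁ = 160, giving n₂ = 2 × 160 = 320.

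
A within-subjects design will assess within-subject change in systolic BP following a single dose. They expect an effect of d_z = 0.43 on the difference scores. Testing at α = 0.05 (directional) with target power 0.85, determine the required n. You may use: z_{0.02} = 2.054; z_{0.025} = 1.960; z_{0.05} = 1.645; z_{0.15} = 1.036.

n = 39 pairs

For a paired (one-sample on differences) test: n = ((z_{α} + z_β) / d)².
z_{α} + z_β = 1.645 + 1.036 = 2.681.
n = (2.681 / 0.43)² = 6.235² = 38.87.
Round up.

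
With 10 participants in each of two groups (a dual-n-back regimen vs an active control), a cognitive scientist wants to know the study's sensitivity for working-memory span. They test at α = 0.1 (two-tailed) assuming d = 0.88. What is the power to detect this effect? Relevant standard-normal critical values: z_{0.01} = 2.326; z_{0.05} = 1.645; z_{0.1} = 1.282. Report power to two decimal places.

power ≈ 0.63

For two equal groups, power = Φ(d·√(n/2) − z_{α/2}).
d·√(n/2) = 0.88 × √(10/2) = 0.88 × 2.236 = 1.968.
z_β = 1.968 − 1.645 = 0.323.
Power = Φ(0.323) = 0.627.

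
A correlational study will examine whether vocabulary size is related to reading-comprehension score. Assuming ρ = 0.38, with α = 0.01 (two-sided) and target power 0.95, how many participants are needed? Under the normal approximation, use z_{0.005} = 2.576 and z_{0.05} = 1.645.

n = 115

Fisher's z: C = ½·ln((1+r)/(1−r)) = ½·ln(2.2258) = 0.4001.
n = ((z_{α/2} + z_β)/C)² + 3.
(2.576 + 1.645) / 0.4001 = 4.221 / 0.4001 = 10.550.
n = 10.550² + 3 = 111.30 + 3 = 114.3.
Round up.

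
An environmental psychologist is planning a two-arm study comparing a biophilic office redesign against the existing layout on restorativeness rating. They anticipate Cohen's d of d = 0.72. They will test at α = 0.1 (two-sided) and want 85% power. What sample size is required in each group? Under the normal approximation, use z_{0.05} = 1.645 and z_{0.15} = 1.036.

For two independent groups with equal n: n = 2·((z_{α/2} + z_β) / d)².
z_{α/2} + z_β = 1.645 + 1.036 = 2.681.
n = 2 × (2.681 / 0.72)² = 2 × 3.724² = 2 × 13.87 = 27.7.
Round up to the next whole participant.

n = 28 per group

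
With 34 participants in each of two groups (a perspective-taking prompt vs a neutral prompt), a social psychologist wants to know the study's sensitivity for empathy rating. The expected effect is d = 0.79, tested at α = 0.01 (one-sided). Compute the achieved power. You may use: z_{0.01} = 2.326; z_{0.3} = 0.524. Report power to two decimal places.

power ≈ 0.82

For two equal groups, power = Φ(d·√(n/2) − z_{α}).
d·√(n/2) = 0.79 × √(34/2) = 0.79 × 4.123 = 3.257.
z_β = 3.257 − 2.326 = 0.931.
Power = Φ(0.931) = 0.824.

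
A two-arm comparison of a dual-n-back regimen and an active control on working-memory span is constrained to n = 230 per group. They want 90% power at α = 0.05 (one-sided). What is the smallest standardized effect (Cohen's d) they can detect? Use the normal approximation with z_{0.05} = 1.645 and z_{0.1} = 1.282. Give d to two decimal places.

For two independent groups of n = 230 each: d_min = (z_{α} + z_β)·√(2/n).
z-sum = 1.645 + 1.282 = 2.927.
d_min = 2.927 × √(2/230) = 2.927 × 0.0933 = 0.273.

d_min ≈ 0.27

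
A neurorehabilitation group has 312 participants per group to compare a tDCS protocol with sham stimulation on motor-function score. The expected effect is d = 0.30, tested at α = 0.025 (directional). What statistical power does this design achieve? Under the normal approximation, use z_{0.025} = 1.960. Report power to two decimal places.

For two equal groups, power = Φ(d·√(n/2) − z_{α}).
d·√(n/2) = 0.30 × √(312/2) = 0.30 × 12.490 = 3.747.
z_β = 3.747 − 1.960 = 1.787.
Power = Φ(1.787) = 0.963.

power ≈ 0.96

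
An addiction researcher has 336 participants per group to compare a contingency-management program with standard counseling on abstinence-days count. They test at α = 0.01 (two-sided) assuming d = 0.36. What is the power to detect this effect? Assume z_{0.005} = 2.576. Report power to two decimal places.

For two equal groups, power = Φ(d·√(n/2) − z_{α/2}).
d·√(n/2) = 0.36 × √(336/2) = 0.36 × 12.961 = 4.666.
z_β = 4.666 − 2.576 = 2.090.
Power = Φ(2.090) = 0.982.

power ≈ 0.98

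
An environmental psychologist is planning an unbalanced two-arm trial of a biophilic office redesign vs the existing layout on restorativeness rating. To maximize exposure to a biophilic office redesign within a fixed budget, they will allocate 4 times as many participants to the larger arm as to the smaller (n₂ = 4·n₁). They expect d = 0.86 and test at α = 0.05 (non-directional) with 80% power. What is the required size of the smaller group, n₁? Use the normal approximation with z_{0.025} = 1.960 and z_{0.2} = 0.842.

n₁ = 14

With allocation ratio k = n₂/n₁ = 4, Var(x̄₁−x̄₂) = σ²(1/n₁ + 1/(k·n₁)) = σ²·(k+1)/(k·n₁).
So n₁ = (1 + 1/k)·((z_{α/2} + z_β)/d)² = 1.250 × (2.802/0.86)².
n₁ = 1.250 × 10.62 = 13.3.
Round up: n₁ = 14, giving n₂ = 4 × 14 = 56.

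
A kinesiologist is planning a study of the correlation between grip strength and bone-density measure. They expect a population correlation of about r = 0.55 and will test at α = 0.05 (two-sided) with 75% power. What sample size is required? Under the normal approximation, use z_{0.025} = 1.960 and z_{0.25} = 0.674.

n = 22

Fisher's z: C = ½·ln((1+r)/(1−r)) = ½·ln(3.4444) = 0.6184.
n = ((z_{α/2} + z_β)/C)² + 3.
(1.960 + 0.674) / 0.6184 = 2.634 / 0.6184 = 4.259.
n = 4.259² + 3 = 18.14 + 3 = 21.1.
Round up.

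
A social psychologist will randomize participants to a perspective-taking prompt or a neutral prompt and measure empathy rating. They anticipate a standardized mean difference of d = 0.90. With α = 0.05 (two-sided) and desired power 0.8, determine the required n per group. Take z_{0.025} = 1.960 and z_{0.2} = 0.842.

n = 20 per group

For two independent groups with equal n: n = 2·((z_{α/2} + z_β) / d)².
z_{α/2} + z_β = 1.960 + 0.842 = 2.802.
n = 2 × (2.802 / 0.90)² = 2 × 3.113² = 2 × 9.69 = 19.4.
Round up to the next whole participant.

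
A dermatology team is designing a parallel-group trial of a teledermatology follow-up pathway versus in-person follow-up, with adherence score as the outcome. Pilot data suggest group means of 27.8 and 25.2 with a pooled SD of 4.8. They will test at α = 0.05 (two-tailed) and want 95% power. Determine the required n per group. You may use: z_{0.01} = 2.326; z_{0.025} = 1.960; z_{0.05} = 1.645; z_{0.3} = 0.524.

Cohen's d = |M₁ − M₂| / SD_pooled = |27.8 − 25.2| / 4.8 = 2.6 / 4.8 = 0.542.
For two independent groups with equal n: n = 2·((z_{α/2} + z_β) / d)².
z_{α/2} + z_β = 1.960 + 1.645 = 3.605.
n = 2 × (3.605 / 0.542)² = 2 × 6.651² = 2 × 44.24 = 88.5.
Round up to the next whole participant.

n = 89 per group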